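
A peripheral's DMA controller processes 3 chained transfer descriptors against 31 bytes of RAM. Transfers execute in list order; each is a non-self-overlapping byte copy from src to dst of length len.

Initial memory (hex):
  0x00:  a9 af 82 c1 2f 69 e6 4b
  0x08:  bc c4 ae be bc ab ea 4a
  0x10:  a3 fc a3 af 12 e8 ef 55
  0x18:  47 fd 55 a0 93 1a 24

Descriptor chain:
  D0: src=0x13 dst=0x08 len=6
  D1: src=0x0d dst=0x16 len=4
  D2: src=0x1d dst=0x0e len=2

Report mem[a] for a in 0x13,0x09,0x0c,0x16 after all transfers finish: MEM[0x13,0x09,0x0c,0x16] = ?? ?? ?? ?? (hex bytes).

#0 dst[0x08+6] := {0xaf,0x12,0xe8,0xef,0x55,0x47}
#1 dst[0x16+4] := {0x47,0xea,0x4a,0xa3}
#2 dst[0x0e+2] := {0x1a,0x24}
query mem[0x13]=0xaf, mem[0x09]=0x12, mem[0x0c]=0x55, mem[0x16]=0x47

MEM[0x13,0x09,0x0c,0x16] = af 12 55 47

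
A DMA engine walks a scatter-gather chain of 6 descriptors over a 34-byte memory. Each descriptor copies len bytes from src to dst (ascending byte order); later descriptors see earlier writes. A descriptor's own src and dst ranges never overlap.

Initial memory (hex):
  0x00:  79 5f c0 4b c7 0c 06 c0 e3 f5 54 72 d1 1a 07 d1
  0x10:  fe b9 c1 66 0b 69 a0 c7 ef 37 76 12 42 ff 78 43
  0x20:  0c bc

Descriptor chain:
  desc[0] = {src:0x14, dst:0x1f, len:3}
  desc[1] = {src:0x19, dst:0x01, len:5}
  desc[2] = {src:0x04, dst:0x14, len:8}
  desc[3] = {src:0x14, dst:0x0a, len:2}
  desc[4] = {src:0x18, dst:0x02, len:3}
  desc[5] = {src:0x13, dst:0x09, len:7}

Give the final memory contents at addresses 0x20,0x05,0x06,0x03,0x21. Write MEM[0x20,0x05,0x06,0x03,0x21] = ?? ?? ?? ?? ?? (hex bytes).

MEM[0x20,0x05,0x06,0x03,0x21] = 69 ff 06 f5 a0

  after D0: wrote 3B at 0x1f = 0b69a0
  after D1: wrote 5B at 0x01 = 37761242ff
  after D2: wrote 8B at 0x14 = 42ff06c0e3f55472
  after D3: wrote 2B at 0x0a = 42ff
  after D4: wrote 3B at 0x02 = e3f554
  after D5: wrote 7B at 0x09 = 6642ff06c0e3f5
query mem[0x20]=0x69, mem[0x05]=0xff, mem[0x06]=0x06, mem[0x03]=0xf5, mem[0x21]=0xa0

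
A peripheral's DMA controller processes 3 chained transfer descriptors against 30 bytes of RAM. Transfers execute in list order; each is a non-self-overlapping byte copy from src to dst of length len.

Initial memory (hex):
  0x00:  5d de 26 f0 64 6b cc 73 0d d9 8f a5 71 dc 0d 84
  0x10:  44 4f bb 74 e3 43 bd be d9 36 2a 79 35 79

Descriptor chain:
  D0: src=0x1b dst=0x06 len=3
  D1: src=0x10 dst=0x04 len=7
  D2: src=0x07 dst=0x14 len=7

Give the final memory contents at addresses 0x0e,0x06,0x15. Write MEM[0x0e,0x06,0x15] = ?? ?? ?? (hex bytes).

MEM[0x0e,0x06,0x15] = 0d bb e3

D0: mem[0x06..0x08] <- [79 35 79]
D1: mem[0x04..0x0a] <- [44 4f bb 74 e3 43 bd]
D2: mem[0x14..0x1a] <- [74 e3 43 bd a5 71 dc]
query mem[0x0e]=0x0d, mem[0x06]=0xbb, mem[0x15]=0xe3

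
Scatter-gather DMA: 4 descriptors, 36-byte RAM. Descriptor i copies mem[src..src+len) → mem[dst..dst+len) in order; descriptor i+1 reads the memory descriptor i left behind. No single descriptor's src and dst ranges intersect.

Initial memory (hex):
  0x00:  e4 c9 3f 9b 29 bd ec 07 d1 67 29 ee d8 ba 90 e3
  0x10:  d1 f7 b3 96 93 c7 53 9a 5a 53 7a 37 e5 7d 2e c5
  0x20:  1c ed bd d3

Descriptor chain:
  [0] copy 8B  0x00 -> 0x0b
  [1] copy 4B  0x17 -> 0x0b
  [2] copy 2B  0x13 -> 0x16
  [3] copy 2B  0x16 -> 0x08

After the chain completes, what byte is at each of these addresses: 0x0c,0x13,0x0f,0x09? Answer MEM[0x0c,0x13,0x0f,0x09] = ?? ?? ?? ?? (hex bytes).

MEM[0x0c,0x13,0x0f,0x09] = 5a 96 29 93

D0: mem[0x0b..0x12] <- [e4 c9 3f 9b 29 bd ec 07]
D1: mem[0x0b..0x0e] <- [9a 5a 53 7a]
D2: mem[0x16..0x17] <- [96 93]
D3: mem[0x08..0x09] <- [96 93]
query mem[0x0c]=0x5a, mem[0x13]=0x96, mem[0x0f]=0x29, mem[0x09]=0x93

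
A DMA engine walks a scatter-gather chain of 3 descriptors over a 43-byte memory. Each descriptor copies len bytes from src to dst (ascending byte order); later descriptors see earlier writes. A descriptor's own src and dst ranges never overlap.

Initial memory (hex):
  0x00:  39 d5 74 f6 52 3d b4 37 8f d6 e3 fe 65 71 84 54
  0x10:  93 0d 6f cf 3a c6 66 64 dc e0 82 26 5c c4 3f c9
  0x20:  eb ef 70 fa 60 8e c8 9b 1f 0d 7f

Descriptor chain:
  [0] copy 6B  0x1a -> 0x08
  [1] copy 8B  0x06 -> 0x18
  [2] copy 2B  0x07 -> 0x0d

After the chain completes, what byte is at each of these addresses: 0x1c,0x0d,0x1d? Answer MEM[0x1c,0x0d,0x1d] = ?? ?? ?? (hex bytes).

MEM[0x1c,0x0d,0x1d] = 5c 37 c4

[0] 0x1a->0x08 len=6 : 82 26 5c c4 3f c9
[1] 0x06->0x18 len=8 : b4 37 82 26 5c c4 3f c9
[2] 0x07->0x0d len=2 : 37 82
query mem[0x1c]=0x5c, mem[0x0d]=0x37, mem[0x1d]=0xc4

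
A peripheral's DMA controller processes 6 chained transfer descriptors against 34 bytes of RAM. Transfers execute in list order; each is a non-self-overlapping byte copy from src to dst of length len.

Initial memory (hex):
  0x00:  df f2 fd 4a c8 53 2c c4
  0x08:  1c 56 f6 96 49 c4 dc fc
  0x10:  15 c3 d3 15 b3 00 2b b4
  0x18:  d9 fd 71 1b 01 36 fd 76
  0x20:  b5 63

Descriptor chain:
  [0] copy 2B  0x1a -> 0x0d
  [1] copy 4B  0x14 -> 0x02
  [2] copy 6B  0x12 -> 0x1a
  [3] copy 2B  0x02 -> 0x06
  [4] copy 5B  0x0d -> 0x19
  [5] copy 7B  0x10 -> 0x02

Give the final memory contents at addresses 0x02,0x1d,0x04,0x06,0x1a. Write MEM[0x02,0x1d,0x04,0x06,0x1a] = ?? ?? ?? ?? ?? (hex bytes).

  after D0: wrote 2B at 0x0d = 711b
  after D1: wrote 4B at 0x02 = b3002bb4
  after D2: wrote 6B at 0x1a = d315b3002bb4
  after D3: wrote 2B at 0x06 = b300
  after D4: wrote 5B at 0x19 = 711bfc15c3
  after D5: wrote 7B at 0x02 = 15c3d315b3002b
query mem[0x02]=0x15, mem[0x1d]=0xc3, mem[0x04]=0xd3, mem[0x06]=0xb3, mem[0x1a]=0x1b

MEM[0x02,0x1d,0x04,0x06,0x1a] = 15 c3 d3 b3 1b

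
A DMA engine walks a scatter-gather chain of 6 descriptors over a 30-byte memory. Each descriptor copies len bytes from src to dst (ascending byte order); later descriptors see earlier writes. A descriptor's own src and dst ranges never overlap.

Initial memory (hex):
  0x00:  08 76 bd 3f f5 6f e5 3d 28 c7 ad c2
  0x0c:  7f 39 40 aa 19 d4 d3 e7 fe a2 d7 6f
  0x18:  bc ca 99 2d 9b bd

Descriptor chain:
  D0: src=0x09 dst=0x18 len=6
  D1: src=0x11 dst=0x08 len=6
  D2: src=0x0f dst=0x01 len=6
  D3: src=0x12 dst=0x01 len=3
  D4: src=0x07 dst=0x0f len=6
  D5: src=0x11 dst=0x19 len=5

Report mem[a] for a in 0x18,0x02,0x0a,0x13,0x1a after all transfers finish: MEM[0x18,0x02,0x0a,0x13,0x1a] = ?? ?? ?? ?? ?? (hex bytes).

MEM[0x18,0x02,0x0a,0x13,0x1a] = c7 e7 e7 fe e7

[0] 0x09->0x18 len=6 : c7 ad c2 7f 39 40
[1] 0x11->0x08 len=6 : d4 d3 e7 fe a2 d7
[2] 0x0f->0x01 len=6 : aa 19 d4 d3 e7 fe
[3] 0x12->0x01 len=3 : d3 e7 fe
[4] 0x07->0x0f len=6 : 3d d4 d3 e7 fe a2
[5] 0x11->0x19 len=5 : d3 e7 fe a2 a2
query mem[0x18]=0xc7, mem[0x02]=0xe7, mem[0x0a]=0xe7, mem[0x13]=0xfe, mem[0x1a]=0xe7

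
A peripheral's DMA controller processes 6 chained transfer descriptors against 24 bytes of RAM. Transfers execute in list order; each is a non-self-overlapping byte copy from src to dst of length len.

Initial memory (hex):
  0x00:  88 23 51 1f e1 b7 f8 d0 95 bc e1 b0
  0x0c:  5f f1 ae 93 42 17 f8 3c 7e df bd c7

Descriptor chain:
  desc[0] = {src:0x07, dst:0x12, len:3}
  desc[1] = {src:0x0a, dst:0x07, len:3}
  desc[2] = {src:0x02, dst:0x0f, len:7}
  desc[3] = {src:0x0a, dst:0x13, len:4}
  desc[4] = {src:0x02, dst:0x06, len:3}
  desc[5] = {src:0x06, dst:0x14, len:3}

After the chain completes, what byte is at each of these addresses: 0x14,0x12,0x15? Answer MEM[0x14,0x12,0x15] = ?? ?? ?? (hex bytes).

#0 dst[0x12+3] := {0xd0,0x95,0xbc}
#1 dst[0x07+3] := {0xe1,0xb0,0x5f}
#2 dst[0x0f+7] := {0x51,0x1f,0xe1,0xb7,0xf8,0xe1,0xb0}
#3 dst[0x13+4] := {0xe1,0xb0,0x5f,0xf1}
#4 dst[0x06+3] := {0x51,0x1f,0xe1}
#5 dst[0x14+3] := {0x51,0x1f,0xe1}
query mem[0x14]=0x51, mem[0x12]=0xb7, mem[0x15]=0x1f

MEM[0x14,0x12,0x15] = 51 b7 1f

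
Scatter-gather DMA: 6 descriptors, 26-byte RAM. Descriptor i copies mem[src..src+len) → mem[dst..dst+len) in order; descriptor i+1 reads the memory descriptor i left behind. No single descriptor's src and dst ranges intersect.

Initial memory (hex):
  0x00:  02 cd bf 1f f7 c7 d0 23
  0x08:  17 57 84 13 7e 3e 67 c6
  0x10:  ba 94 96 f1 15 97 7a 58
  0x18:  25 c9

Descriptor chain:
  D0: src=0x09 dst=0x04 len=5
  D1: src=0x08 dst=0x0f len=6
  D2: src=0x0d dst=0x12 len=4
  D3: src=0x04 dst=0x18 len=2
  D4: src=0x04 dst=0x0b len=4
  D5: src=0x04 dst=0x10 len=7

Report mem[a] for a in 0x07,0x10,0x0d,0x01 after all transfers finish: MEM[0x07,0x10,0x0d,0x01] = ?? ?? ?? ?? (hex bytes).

MEM[0x07,0x10,0x0d,0x01] = 7e 57 13 cd

#0 dst[0x04+5] := {0x57,0x84,0x13,0x7e,0x3e}
#1 dst[0x0f+6] := {0x3e,0x57,0x84,0x13,0x7e,0x3e}
#2 dst[0x12+4] := {0x3e,0x67,0x3e,0x57}
#3 dst[0x18+2] := {0x57,0x84}
#4 dst[0x0b+4] := {0x57,0x84,0x13,0x7e}
#5 dst[0x10+7] := {0x57,0x84,0x13,0x7e,0x3e,0x57,0x84}
query mem[0x07]=0x7e, mem[0x10]=0x57, mem[0x0d]=0x13, mem[0x01]=0xcd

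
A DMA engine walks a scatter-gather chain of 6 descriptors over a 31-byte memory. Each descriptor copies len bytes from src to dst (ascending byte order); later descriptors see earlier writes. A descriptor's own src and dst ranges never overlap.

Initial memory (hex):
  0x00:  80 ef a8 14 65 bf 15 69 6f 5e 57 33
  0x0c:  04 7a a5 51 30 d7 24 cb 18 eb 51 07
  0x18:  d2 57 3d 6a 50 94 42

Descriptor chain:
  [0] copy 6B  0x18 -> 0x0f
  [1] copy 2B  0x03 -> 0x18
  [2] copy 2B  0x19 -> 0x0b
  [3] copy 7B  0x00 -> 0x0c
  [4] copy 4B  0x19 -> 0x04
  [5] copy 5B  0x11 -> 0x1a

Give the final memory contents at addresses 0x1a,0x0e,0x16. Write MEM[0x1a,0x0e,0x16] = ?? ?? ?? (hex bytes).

MEM[0x1a,0x0e,0x16] = bf a8 51

D0: mem[0x0f..0x14] <- [d2 57 3d 6a 50 94]
D1: mem[0x18..0x19] <- [14 65]
D2: mem[0x0b..0x0c] <- [65 3d]
D3: mem[0x0c..0x12] <- [80 ef a8 14 65 bf 15]
D4: mem[0x04..0x07] <- [65 3d 6a 50]
D5: mem[0x1a..0x1e] <- [bf 15 50 94 eb]
query mem[0x1a]=0xbf, mem[0x0e]=0xa8, mem[0x16]=0x51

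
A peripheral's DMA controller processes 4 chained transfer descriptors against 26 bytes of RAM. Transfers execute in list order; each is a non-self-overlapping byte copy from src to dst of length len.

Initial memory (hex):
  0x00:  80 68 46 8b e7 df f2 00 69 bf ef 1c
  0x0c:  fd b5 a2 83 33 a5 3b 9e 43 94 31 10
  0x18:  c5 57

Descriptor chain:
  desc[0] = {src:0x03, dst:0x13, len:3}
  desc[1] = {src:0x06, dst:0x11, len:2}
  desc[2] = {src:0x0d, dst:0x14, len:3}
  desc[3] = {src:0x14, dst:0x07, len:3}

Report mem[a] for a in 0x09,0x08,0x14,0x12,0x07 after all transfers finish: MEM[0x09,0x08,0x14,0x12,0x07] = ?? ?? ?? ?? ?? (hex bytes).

MEM[0x09,0x08,0x14,0x12,0x07] = 83 a2 b5 00 b5

  after D0: wrote 3B at 0x13 = 8be7df
  after D1: wrote 2B at 0x11 = f200
  after D2: wrote 3B at 0x14 = b5a283
  after D3: wrote 3B at 0x07 = b5a283
query mem[0x09]=0x83, mem[0x08]=0xa2, mem[0x14]=0xb5, mem[0x12]=0x00, mem[0x07]=0xb5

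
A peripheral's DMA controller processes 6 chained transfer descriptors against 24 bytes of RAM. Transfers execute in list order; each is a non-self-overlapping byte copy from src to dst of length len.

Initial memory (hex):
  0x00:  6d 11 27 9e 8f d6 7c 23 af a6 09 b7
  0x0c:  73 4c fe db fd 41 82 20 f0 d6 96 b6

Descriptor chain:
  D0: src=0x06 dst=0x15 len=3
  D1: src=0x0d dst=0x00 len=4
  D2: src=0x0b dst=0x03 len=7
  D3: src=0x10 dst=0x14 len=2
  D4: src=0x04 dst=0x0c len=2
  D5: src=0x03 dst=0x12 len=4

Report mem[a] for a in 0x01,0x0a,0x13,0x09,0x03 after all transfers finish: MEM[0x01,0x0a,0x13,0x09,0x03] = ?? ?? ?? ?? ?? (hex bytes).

MEM[0x01,0x0a,0x13,0x09,0x03] = fe 09 73 41 b7

D0: mem[0x15..0x17] <- [7c 23 af]
D1: mem[0x00..0x03] <- [4c fe db fd]
D2: mem[0x03..0x09] <- [b7 73 4c fe db fd 41]
D3: mem[0x14..0x15] <- [fd 41]
D4: mem[0x0c..0x0d] <- [73 4c]
D5: mem[0x12..0x15] <- [b7 73 4c fe]
query mem[0x01]=0xfe, mem[0x0a]=0x09, mem[0x13]=0x73, mem[0x09]=0x41, mem[0x03]=0xb7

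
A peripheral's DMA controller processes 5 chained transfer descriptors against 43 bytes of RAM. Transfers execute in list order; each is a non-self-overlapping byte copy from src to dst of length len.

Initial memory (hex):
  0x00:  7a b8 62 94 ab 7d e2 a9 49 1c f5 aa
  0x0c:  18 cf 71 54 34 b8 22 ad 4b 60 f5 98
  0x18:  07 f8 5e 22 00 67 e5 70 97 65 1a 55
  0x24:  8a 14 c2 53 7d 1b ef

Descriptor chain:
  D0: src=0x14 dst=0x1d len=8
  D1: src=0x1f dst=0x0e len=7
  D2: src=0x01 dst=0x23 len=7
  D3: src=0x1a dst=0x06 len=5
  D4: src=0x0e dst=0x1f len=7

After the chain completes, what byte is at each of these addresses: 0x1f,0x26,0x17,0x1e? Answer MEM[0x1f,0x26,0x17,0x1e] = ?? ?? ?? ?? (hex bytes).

MEM[0x1f,0x26,0x17,0x1e] = f5 ab 98 60

  after D0: wrote 8B at 0x1d = 4b60f59807f85e22
  after D1: wrote 7B at 0x0e = f59807f85e2214
  after D2: wrote 7B at 0x23 = b86294ab7de2a9
  after D3: wrote 5B at 0x06 = 5e22004b60
  after D4: wrote 7B at 0x1f = f59807f85e2214
query mem[0x1f]=0xf5, mem[0x26]=0xab, mem[0x17]=0x98, mem[0x1e]=0x60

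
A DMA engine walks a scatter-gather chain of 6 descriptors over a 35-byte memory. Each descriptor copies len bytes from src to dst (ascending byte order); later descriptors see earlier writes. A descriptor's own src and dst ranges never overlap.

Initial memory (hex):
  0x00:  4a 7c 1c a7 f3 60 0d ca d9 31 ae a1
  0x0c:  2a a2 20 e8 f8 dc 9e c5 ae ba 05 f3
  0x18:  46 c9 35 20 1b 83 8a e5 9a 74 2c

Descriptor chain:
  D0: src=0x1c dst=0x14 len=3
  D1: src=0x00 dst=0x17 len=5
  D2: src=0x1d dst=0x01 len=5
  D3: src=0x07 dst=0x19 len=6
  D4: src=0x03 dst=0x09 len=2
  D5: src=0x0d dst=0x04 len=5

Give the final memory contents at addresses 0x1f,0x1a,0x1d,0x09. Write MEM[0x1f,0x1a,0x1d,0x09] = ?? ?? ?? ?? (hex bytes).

MEM[0x1f,0x1a,0x1d,0x09] = e5 d9 a1 e5

D0: mem[0x14..0x16] <- [1b 83 8a]
D1: mem[0x17..0x1b] <- [4a 7c 1c a7 f3]
D2: mem[0x01..0x05] <- [83 8a e5 9a 74]
D3: mem[0x19..0x1e] <- [ca d9 31 ae a1 2a]
D4: mem[0x09..0x0a] <- [e5 9a]
D5: mem[0x04..0x08] <- [a2 20 e8 f8 dc]
query mem[0x1f]=0xe5, mem[0x1a]=0xd9, mem[0x1d]=0xa1, mem[0x09]=0xe5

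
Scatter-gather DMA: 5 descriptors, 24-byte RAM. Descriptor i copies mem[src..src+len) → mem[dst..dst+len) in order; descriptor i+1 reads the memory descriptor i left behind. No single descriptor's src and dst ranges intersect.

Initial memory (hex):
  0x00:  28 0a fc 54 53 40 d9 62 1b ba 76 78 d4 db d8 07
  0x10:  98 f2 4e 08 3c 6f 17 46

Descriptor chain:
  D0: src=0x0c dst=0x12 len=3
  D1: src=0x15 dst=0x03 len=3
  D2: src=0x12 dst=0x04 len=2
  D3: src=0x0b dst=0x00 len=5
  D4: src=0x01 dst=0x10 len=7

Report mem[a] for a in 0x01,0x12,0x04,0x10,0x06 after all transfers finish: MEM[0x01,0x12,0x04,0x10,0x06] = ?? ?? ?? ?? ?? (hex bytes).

  after D0: wrote 3B at 0x12 = d4dbd8
  after D1: wrote 3B at 0x03 = 6f1746
  after D2: wrote 2B at 0x04 = d4db
  after D3: wrote 5B at 0x00 = 78d4dbd807
  after D4: wrote 7B at 0x10 = d4dbd807dbd962
query mem[0x01]=0xd4, mem[0x12]=0xd8, mem[0x04]=0x07, mem[0x10]=0xd4, mem[0x06]=0xd9

MEM[0x01,0x12,0x04,0x10,0x06] = d4 d8 07 d4 d9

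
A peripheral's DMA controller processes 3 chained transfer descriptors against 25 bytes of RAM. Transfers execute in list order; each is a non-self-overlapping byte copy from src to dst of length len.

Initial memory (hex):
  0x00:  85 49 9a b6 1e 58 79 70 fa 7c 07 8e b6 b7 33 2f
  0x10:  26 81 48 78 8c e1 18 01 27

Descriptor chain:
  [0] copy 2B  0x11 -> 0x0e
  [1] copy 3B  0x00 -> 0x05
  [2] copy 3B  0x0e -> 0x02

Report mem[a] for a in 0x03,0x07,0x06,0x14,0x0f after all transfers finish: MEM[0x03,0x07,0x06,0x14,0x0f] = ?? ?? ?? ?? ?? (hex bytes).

MEM[0x03,0x07,0x06,0x14,0x0f] = 48 9a 49 8c 48

[0] 0x11->0x0e len=2 : 81 48
[1] 0x00->0x05 len=3 : 85 49 9a
[2] 0x0e->0x02 len=3 : 81 48 26
query mem[0x03]=0x48, mem[0x07]=0x9a, mem[0x06]=0x49, mem[0x14]=0x8c, mem[0x0f]=0x48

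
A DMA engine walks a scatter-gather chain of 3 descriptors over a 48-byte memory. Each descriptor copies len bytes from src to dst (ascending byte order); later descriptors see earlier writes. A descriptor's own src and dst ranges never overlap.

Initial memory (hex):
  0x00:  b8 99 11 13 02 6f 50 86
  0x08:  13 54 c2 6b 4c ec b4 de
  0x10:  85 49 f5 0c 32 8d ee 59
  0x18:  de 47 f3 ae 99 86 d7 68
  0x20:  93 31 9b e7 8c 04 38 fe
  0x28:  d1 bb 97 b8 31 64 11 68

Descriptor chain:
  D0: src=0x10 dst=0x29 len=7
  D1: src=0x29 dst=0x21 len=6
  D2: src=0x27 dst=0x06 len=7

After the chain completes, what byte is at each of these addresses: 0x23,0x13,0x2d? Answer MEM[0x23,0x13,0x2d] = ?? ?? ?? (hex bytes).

MEM[0x23,0x13,0x2d] = f5 0c 32

[0] 0x10->0x29 len=7 : 85 49 f5 0c 32 8d ee
[1] 0x29->0x21 len=6 : 85 49 f5 0c 32 8d
[2] 0x27->0x06 len=7 : fe d1 85 49 f5 0c 32
query mem[0x23]=0xf5, mem[0x13]=0x0c, mem[0x2d]=0x32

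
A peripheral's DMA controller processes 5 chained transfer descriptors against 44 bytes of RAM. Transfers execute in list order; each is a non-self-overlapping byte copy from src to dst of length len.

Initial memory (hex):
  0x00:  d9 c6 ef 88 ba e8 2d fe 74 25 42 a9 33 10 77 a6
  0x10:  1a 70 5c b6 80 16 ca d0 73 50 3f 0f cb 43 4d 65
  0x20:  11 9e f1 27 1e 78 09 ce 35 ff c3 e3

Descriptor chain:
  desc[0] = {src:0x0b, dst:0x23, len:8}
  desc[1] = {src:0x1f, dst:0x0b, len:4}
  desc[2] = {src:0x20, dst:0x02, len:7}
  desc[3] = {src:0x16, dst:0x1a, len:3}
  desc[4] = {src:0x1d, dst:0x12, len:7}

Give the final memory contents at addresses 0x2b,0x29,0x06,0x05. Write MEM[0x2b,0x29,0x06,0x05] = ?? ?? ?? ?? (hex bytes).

#0 dst[0x23+8] := {0xa9,0x33,0x10,0x77,0xa6,0x1a,0x70,0x5c}
#1 dst[0x0b+4] := {0x65,0x11,0x9e,0xf1}
#2 dst[0x02+7] := {0x11,0x9e,0xf1,0xa9,0x33,0x10,0x77}
#3 dst[0x1a+3] := {0xca,0xd0,0x73}
#4 dst[0x12+7] := {0x43,0x4d,0x65,0x11,0x9e,0xf1,0xa9}
query mem[0x2b]=0xe3, mem[0x29]=0x70, mem[0x06]=0x33, mem[0x05]=0xa9

MEM[0x2b,0x29,0x06,0x05] = e3 70 33 a9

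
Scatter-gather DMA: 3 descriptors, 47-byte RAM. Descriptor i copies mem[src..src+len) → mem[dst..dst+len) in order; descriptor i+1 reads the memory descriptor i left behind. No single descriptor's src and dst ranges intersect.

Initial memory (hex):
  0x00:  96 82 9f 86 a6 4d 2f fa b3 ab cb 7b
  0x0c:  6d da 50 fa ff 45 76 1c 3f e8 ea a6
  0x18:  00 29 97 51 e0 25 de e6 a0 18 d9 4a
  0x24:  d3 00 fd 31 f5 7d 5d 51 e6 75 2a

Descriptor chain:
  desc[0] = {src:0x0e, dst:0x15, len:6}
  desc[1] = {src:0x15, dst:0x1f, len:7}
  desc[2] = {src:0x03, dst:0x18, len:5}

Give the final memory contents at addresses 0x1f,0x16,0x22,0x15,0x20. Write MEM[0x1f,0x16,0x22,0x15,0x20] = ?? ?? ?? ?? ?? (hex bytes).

  after D0: wrote 6B at 0x15 = 50faff45761c
  after D1: wrote 7B at 0x1f = 50faff45761c51
  after D2: wrote 5B at 0x18 = 86a64d2ffa
query mem[0x1f]=0x50, mem[0x16]=0xfa, mem[0x22]=0x45, mem[0x15]=0x50, mem[0x20]=0xfa

MEM[0x1f,0x16,0x22,0x15,0x20] = 50 fa 45 50 fa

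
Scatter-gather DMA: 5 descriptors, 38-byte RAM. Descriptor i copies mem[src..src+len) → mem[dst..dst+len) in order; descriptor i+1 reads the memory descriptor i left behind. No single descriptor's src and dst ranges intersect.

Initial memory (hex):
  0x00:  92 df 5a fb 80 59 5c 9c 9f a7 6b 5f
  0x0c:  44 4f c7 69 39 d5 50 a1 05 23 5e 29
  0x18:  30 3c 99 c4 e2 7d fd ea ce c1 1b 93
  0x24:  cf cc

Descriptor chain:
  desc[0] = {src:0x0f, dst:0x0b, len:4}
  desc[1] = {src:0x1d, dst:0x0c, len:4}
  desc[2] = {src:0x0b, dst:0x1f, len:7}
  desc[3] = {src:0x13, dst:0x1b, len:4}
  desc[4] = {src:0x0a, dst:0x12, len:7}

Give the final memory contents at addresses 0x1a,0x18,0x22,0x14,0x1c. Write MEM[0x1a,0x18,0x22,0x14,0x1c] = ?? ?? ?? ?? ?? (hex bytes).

#0 dst[0x0b+4] := {0x69,0x39,0xd5,0x50}
#1 dst[0x0c+4] := {0x7d,0xfd,0xea,0xce}
#2 dst[0x1f+7] := {0x69,0x7d,0xfd,0xea,0xce,0x39,0xd5}
#3 dst[0x1b+4] := {0xa1,0x05,0x23,0x5e}
#4 dst[0x12+7] := {0x6b,0x69,0x7d,0xfd,0xea,0xce,0x39}
query mem[0x1a]=0x99, mem[0x18]=0x39, mem[0x22]=0xea, mem[0x14]=0x7d, mem[0x1c]=0x05

MEM[0x1a,0x18,0x22,0x14,0x1c] = 99 39 ea 7d 05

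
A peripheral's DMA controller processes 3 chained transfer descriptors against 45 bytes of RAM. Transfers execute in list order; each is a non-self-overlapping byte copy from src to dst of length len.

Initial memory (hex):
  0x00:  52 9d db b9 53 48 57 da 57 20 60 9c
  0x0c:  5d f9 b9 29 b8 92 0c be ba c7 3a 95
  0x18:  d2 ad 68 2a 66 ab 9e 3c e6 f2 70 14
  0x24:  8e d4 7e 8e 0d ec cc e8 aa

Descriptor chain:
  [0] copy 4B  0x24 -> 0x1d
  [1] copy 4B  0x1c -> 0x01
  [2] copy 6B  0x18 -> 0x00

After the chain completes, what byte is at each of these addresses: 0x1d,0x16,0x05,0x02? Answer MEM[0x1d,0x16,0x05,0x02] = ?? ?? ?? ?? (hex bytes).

MEM[0x1d,0x16,0x05,0x02] = 8e 3a 8e 68

#0 dst[0x1d+4] := {0x8e,0xd4,0x7e,0x8e}
#1 dst[0x01+4] := {0x66,0x8e,0xd4,0x7e}
#2 dst[0x00+6] := {0xd2,0xad,0x68,0x2a,0x66,0x8e}
query mem[0x1d]=0x8e, mem[0x16]=0x3a, mem[0x05]=0x8e, mem[0x02]=0x68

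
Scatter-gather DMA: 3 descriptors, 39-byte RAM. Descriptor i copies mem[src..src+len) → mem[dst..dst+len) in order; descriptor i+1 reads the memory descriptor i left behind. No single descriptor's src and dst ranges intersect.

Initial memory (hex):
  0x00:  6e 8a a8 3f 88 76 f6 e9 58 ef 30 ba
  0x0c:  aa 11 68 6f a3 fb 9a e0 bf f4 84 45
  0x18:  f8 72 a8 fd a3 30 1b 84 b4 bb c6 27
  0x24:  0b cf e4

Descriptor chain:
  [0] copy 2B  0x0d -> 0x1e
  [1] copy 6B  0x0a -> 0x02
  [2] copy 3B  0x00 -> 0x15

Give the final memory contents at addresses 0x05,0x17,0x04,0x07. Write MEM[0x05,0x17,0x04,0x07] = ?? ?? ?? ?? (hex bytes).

MEM[0x05,0x17,0x04,0x07] = 11 30 aa 6f

#0 dst[0x1e+2] := {0x11,0x68}
#1 dst[0x02+6] := {0x30,0xba,0xaa,0x11,0x68,0x6f}
#2 dst[0x15+3] := {0x6e,0x8a,0x30}
query mem[0x05]=0x11, mem[0x17]=0x30, mem[0x04]=0xaa, mem[0x07]=0x6f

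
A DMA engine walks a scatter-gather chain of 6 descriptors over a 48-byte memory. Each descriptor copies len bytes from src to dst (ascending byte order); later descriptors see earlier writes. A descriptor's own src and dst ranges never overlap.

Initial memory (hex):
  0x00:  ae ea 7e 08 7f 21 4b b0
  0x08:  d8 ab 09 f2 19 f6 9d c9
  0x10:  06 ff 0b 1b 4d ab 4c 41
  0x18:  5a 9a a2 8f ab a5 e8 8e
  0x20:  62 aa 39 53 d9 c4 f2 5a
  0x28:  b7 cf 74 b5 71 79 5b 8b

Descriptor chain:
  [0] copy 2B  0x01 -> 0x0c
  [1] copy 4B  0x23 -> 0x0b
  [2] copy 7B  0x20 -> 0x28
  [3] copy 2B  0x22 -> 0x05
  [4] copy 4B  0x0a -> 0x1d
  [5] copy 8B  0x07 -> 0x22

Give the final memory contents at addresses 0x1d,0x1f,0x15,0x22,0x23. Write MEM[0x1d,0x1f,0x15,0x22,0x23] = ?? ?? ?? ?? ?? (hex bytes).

D0: mem[0x0c..0x0d] <- [ea 7e]
D1: mem[0x0b..0x0e] <- [53 d9 c4 f2]
D2: mem[0x28..0x2e] <- [62 aa 39 53 d9 c4 f2]
D3: mem[0x05..0x06] <- [39 53]
D4: mem[0x1d..0x20] <- [09 53 d9 c4]
D5: mem[0x22..0x29] <- [b0 d8 ab 09 53 d9 c4 f2]
query mem[0x1d]=0x09, mem[0x1f]=0xd9, mem[0x15]=0xab, mem[0x22]=0xb0, mem[0x23]=0xd8

MEM[0x1d,0x1f,0x15,0x22,0x23] = 09 d9 ab b0 d8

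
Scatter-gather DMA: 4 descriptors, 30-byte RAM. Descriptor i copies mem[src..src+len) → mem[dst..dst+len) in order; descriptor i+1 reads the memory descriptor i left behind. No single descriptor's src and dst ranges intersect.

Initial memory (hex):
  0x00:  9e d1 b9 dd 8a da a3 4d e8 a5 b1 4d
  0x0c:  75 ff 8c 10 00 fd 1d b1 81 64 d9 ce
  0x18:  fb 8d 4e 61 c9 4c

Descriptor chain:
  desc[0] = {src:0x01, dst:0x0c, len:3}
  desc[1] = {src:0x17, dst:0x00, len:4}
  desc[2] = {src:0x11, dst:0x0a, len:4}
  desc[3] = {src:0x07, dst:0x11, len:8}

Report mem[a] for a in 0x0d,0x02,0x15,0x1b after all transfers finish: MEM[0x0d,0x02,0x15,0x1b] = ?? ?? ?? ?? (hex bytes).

MEM[0x0d,0x02,0x15,0x1b] = 81 8d 1d 61

#0 dst[0x0c+3] := {0xd1,0xb9,0xdd}
#1 dst[0x00+4] := {0xce,0xfb,0x8d,0x4e}
#2 dst[0x0a+4] := {0xfd,0x1d,0xb1,0x81}
#3 dst[0x11+8] := {0x4d,0xe8,0xa5,0xfd,0x1d,0xb1,0x81,0xdd}
query mem[0x0d]=0x81, mem[0x02]=0x8d, mem[0x15]=0x1d, mem[0x1b]=0x61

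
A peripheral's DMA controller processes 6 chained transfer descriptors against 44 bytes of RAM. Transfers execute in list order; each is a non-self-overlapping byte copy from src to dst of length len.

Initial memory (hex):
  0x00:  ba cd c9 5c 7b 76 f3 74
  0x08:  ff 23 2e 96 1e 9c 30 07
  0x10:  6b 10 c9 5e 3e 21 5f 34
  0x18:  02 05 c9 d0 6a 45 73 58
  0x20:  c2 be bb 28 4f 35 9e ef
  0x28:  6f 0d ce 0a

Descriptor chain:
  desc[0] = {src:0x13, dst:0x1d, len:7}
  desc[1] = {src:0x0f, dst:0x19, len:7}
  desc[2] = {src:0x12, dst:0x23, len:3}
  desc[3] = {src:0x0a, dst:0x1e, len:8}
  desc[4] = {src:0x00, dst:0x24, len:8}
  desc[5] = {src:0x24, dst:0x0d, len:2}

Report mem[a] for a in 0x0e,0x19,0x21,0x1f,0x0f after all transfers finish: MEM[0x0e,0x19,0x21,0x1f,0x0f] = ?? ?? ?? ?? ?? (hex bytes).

  after D0: wrote 7B at 0x1d = 5e3e215f340205
  after D1: wrote 7B at 0x19 = 076b10c95e3e21
  after D2: wrote 3B at 0x23 = c95e3e
  after D3: wrote 8B at 0x1e = 2e961e9c30076b10
  after D4: wrote 8B at 0x24 = bacdc95c7b76f374
  after D5: wrote 2B at 0x0d = bacd
query mem[0x0e]=0xcd, mem[0x19]=0x07, mem[0x21]=0x9c, mem[0x1f]=0x96, mem[0x0f]=0x07

MEM[0x0e,0x19,0x21,0x1f,0x0f] = cd 07 9c 96 07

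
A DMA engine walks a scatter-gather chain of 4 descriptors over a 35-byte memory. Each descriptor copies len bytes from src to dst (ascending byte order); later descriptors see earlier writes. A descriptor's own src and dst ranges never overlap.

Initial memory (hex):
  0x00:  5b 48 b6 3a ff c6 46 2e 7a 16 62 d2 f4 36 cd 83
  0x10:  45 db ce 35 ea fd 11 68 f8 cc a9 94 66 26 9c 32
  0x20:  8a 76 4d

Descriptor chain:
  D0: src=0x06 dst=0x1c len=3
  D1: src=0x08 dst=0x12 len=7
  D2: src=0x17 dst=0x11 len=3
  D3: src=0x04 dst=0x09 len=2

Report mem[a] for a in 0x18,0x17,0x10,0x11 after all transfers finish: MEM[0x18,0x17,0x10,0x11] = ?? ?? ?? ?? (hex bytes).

MEM[0x18,0x17,0x10,0x11] = cd 36 45 36

D0: mem[0x1c..0x1e] <- [46 2e 7a]
D1: mem[0x12..0x18] <- [7a 16 62 d2 f4 36 cd]
D2: mem[0x11..0x13] <- [36 cd cc]
D3: mem[0x09..0x0a] <- [ff c6]
query mem[0x18]=0xcd, mem[0x17]=0x36, mem[0x10]=0x45, mem[0x11]=0x36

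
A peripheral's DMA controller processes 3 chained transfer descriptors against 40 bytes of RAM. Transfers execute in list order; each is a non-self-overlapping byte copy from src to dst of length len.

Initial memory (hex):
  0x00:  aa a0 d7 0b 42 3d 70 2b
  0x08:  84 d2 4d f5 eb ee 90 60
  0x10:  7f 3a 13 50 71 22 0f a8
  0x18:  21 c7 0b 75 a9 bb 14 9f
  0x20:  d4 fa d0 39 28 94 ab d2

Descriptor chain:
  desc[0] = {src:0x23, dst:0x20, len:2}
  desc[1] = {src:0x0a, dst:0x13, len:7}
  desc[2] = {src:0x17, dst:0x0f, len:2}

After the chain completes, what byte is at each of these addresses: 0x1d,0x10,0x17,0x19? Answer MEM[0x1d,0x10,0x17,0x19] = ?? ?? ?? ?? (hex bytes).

MEM[0x1d,0x10,0x17,0x19] = bb 60 90 7f

D0: mem[0x20..0x21] <- [39 28]
D1: mem[0x13..0x19] <- [4d f5 eb ee 90 60 7f]
D2: mem[0x0f..0x10] <- [90 60]
query mem[0x1d]=0xbb, mem[0x10]=0x60, mem[0x17]=0x90, mem[0x19]=0x7f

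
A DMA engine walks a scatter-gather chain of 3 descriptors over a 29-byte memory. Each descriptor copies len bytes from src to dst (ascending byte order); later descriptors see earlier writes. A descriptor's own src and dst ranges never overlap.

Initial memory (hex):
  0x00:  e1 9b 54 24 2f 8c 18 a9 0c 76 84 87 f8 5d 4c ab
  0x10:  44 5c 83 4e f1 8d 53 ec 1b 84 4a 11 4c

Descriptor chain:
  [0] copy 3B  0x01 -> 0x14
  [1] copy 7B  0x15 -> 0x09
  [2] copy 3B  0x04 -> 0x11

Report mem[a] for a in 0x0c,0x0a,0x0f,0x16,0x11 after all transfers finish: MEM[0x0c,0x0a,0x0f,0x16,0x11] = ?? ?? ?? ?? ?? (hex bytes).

MEM[0x0c,0x0a,0x0f,0x16,0x11] = 1b 24 11 24 2f

#0 dst[0x14+3] := {0x9b,0x54,0x24}
#1 dst[0x09+7] := {0x54,0x24,0xec,0x1b,0x84,0x4a,0x11}
#2 dst[0x11+3] := {0x2f,0x8c,0x18}
query mem[0x0c]=0x1b, mem[0x0a]=0x24, mem[0x0f]=0x11, mem[0x16]=0x24, mem[0x11]=0x2f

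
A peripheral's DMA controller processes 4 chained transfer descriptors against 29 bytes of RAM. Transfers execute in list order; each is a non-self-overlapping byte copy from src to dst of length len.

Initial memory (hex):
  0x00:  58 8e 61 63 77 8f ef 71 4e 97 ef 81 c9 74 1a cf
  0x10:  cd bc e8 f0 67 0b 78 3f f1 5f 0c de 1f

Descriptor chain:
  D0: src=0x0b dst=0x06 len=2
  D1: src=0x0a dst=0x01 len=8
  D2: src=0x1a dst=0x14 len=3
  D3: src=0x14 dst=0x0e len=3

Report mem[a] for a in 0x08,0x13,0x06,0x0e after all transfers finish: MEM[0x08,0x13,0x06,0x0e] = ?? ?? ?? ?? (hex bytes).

[0] 0x0b->0x06 len=2 : 81 c9
[1] 0x0a->0x01 len=8 : ef 81 c9 74 1a cf cd bc
[2] 0x1a->0x14 len=3 : 0c de 1f
[3] 0x14->0x0e len=3 : 0c de 1f
query mem[0x08]=0xbc, mem[0x13]=0xf0, mem[0x06]=0xcf, mem[0x0e]=0x0c

MEM[0x08,0x13,0x06,0x0e] = bc f0 cf 0c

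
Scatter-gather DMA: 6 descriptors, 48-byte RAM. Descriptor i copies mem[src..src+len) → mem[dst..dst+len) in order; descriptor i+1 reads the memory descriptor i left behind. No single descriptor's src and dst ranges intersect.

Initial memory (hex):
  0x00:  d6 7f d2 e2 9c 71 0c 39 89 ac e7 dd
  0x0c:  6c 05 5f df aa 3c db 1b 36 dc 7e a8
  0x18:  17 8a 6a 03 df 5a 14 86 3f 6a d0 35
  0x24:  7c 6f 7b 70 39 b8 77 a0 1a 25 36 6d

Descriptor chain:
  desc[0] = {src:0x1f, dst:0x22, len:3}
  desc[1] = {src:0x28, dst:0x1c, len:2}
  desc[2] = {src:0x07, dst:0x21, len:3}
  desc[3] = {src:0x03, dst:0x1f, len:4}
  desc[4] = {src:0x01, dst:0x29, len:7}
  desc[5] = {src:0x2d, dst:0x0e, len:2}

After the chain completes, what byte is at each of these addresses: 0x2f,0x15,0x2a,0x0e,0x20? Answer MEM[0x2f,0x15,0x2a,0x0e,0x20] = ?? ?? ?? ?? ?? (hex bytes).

MEM[0x2f,0x15,0x2a,0x0e,0x20] = 39 dc d2 71 9c

#0 dst[0x22+3] := {0x86,0x3f,0x6a}
#1 dst[0x1c+2] := {0x39,0xb8}
#2 dst[0x21+3] := {0x39,0x89,0xac}
#3 dst[0x1f+4] := {0xe2,0x9c,0x71,0x0c}
#4 dst[0x29+7] := {0x7f,0xd2,0xe2,0x9c,0x71,0x0c,0x39}
#5 dst[0x0e+2] := {0x71,0x0c}
query mem[0x2f]=0x39, mem[0x15]=0xdc, mem[0x2a]=0xd2, mem[0x0e]=0x71, mem[0x20]=0x9c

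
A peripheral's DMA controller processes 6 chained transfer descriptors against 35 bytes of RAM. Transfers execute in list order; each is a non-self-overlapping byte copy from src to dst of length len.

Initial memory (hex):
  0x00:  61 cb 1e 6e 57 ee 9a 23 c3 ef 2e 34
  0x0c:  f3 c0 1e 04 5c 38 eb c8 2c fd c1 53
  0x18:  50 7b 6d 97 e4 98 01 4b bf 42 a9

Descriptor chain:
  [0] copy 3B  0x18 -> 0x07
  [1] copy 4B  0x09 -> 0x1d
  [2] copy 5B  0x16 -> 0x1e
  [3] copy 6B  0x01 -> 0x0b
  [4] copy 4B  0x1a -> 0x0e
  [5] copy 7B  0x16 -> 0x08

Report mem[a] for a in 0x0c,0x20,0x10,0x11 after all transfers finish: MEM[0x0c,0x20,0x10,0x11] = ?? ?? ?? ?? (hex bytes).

MEM[0x0c,0x20,0x10,0x11] = 6d 50 e4 6d

[0] 0x18->0x07 len=3 : 50 7b 6d
[1] 0x09->0x1d len=4 : 6d 2e 34 f3
[2] 0x16->0x1e len=5 : c1 53 50 7b 6d
[3] 0x01->0x0b len=6 : cb 1e 6e 57 ee 9a
[4] 0x1a->0x0e len=4 : 6d 97 e4 6d
[5] 0x16->0x08 len=7 : c1 53 50 7b 6d 97 e4
query mem[0x0c]=0x6d, mem[0x20]=0x50, mem[0x10]=0xe4, mem[0x11]=0x6d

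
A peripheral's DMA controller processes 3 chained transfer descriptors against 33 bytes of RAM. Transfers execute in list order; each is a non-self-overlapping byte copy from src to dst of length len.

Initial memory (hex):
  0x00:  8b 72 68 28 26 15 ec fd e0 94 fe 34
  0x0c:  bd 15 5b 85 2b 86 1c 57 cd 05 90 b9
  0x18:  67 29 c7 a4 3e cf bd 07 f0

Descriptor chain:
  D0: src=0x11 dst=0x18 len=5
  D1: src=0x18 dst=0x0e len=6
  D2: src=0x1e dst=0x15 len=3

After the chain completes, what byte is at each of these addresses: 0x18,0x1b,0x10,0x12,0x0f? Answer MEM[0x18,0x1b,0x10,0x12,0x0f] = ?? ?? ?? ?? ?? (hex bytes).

[0] 0x11->0x18 len=5 : 86 1c 57 cd 05
[1] 0x18->0x0e len=6 : 86 1c 57 cd 05 cf
[2] 0x1e->0x15 len=3 : bd 07 f0
query mem[0x18]=0x86, mem[0x1b]=0xcd, mem[0x10]=0x57, mem[0x12]=0x05, mem[0x0f]=0x1c

MEM[0x18,0x1b,0x10,0x12,0x0f] = 86 cd 57 05 1c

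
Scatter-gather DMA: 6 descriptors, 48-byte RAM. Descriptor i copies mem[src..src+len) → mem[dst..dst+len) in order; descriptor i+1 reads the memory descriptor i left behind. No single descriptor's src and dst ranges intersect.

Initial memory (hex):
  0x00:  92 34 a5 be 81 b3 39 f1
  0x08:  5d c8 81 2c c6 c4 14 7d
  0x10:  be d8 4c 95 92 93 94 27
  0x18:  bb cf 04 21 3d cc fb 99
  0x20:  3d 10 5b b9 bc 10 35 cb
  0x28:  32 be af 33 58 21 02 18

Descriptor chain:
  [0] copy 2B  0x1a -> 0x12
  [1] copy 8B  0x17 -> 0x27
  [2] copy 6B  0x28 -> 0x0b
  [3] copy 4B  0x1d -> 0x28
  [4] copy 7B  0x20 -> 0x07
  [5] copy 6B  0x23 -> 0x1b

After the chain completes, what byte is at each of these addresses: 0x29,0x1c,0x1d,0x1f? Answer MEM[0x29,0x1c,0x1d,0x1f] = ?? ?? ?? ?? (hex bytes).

D0: mem[0x12..0x13] <- [04 21]
D1: mem[0x27..0x2e] <- [27 bb cf 04 21 3d cc fb]
D2: mem[0x0b..0x10] <- [bb cf 04 21 3d cc]
D3: mem[0x28..0x2b] <- [cc fb 99 3d]
D4: mem[0x07..0x0d] <- [3d 10 5b b9 bc 10 35]
D5: mem[0x1b..0x20] <- [b9 bc 10 35 27 cc]
query mem[0x29]=0xfb, mem[0x1c]=0xbc, mem[0x1d]=0x10, mem[0x1f]=0x27

MEM[0x29,0x1c,0x1d,0x1f] = fb bc 10 27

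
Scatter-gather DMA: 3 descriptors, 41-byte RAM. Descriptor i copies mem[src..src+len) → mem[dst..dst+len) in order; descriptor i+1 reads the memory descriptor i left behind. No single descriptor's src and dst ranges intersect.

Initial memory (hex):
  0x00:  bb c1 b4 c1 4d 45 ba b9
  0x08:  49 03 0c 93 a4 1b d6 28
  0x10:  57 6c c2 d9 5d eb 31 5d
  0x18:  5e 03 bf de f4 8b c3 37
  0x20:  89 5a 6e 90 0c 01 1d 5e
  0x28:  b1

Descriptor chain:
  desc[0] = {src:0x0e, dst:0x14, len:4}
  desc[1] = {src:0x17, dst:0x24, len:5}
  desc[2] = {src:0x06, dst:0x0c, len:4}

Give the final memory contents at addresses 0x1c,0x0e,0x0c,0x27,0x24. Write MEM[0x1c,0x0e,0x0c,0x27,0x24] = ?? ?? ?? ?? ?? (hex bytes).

  after D0: wrote 4B at 0x14 = d628576c
  after D1: wrote 5B at 0x24 = 6c5e03bfde
  after D2: wrote 4B at 0x0c = bab94903
query mem[0x1c]=0xf4, mem[0x0e]=0x49, mem[0x0c]=0xba, mem[0x27]=0xbf, mem[0x24]=0x6c

MEM[0x1c,0x0e,0x0c,0x27,0x24] = f4 49 ba bf 6c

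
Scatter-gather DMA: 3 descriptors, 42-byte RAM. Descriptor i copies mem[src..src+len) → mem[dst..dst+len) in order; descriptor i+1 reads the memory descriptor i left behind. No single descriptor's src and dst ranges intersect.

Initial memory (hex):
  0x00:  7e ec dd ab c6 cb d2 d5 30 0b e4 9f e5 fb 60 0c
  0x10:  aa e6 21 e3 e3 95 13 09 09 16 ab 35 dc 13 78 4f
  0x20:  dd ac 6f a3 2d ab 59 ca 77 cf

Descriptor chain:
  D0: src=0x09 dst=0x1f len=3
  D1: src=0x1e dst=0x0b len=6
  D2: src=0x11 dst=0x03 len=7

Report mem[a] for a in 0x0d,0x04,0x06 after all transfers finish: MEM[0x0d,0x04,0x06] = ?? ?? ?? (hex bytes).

  after D0: wrote 3B at 0x1f = 0be49f
  after D1: wrote 6B at 0x0b = 780be49f6fa3
  after D2: wrote 7B at 0x03 = e621e3e3951309
query mem[0x0d]=0xe4, mem[0x04]=0x21, mem[0x06]=0xe3

MEM[0x0d,0x04,0x06] = e4 21 e3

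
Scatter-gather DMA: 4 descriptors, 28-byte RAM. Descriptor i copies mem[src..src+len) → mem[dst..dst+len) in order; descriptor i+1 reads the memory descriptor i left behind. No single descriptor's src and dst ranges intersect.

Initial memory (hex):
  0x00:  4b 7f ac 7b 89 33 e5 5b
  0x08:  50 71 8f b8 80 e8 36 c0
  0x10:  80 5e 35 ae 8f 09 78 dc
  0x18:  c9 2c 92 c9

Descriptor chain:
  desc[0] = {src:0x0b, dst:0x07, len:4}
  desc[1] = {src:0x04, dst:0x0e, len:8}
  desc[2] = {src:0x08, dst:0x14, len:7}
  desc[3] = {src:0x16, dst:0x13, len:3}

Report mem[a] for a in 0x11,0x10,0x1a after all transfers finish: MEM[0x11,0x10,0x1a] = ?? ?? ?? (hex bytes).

MEM[0x11,0x10,0x1a] = b8 e5 89

#0 dst[0x07+4] := {0xb8,0x80,0xe8,0x36}
#1 dst[0x0e+8] := {0x89,0x33,0xe5,0xb8,0x80,0xe8,0x36,0xb8}
#2 dst[0x14+7] := {0x80,0xe8,0x36,0xb8,0x80,0xe8,0x89}
#3 dst[0x13+3] := {0x36,0xb8,0x80}
query mem[0x11]=0xb8, mem[0x10]=0xe5, mem[0x1a]=0x89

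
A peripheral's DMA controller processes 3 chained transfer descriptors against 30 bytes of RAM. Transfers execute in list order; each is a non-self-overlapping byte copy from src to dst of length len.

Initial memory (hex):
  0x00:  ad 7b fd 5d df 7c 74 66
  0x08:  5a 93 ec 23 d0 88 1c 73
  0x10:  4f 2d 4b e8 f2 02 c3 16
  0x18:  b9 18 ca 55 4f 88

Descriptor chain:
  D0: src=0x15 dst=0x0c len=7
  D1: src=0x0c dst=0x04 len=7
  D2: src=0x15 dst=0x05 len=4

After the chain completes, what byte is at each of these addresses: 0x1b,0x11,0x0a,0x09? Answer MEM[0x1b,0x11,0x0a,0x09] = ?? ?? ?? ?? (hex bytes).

MEM[0x1b,0x11,0x0a,0x09] = 55 ca 55 ca

  after D0: wrote 7B at 0x0c = 02c316b918ca55
  after D1: wrote 7B at 0x04 = 02c316b918ca55
  after D2: wrote 4B at 0x05 = 02c316b9
query mem[0x1b]=0x55, mem[0x11]=0xca, mem[0x0a]=0x55, mem[0x09]=0xca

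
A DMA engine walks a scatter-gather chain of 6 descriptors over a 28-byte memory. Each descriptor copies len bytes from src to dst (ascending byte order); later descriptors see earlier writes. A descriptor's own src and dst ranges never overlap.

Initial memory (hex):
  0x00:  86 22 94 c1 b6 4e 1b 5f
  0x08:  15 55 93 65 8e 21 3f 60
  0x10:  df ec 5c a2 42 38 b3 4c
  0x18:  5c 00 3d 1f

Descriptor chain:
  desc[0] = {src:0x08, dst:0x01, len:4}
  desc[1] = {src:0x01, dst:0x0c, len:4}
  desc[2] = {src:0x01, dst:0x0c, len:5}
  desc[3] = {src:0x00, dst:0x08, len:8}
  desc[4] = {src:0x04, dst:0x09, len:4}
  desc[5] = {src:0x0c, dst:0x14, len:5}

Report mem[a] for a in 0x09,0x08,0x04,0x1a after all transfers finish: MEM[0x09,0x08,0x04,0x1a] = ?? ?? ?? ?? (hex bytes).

  after D0: wrote 4B at 0x01 = 15559365
  after D1: wrote 4B at 0x0c = 15559365
  after D2: wrote 5B at 0x0c = 155593654e
  after D3: wrote 8B at 0x08 = 86155593654e1b5f
  after D4: wrote 4B at 0x09 = 654e1b5f
  after D5: wrote 5B at 0x14 = 5f4e1b5f4e
query mem[0x09]=0x65, mem[0x08]=0x86, mem[0x04]=0x65, mem[0x1a]=0x3d

MEM[0x09,0x08,0x04,0x1a] = 65 86 65 3d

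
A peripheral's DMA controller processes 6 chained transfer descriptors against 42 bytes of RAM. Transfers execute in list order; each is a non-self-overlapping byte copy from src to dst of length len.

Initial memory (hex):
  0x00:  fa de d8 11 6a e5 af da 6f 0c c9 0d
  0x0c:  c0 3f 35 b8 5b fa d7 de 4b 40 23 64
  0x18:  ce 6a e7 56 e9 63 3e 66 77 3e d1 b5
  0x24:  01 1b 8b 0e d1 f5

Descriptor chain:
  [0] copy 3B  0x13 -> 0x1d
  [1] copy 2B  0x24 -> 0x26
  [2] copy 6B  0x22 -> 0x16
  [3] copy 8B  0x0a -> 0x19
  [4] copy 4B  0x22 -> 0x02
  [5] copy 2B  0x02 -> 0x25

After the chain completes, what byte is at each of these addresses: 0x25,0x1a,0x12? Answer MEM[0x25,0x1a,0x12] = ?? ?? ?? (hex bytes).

#0 dst[0x1d+3] := {0xde,0x4b,0x40}
#1 dst[0x26+2] := {0x01,0x1b}
#2 dst[0x16+6] := {0xd1,0xb5,0x01,0x1b,0x01,0x1b}
#3 dst[0x19+8] := {0xc9,0x0d,0xc0,0x3f,0x35,0xb8,0x5b,0xfa}
#4 dst[0x02+4] := {0xd1,0xb5,0x01,0x1b}
#5 dst[0x25+2] := {0xd1,0xb5}
query mem[0x25]=0xd1, mem[0x1a]=0x0d, mem[0x12]=0xd7

MEM[0x25,0x1a,0x12] = d1 0d d7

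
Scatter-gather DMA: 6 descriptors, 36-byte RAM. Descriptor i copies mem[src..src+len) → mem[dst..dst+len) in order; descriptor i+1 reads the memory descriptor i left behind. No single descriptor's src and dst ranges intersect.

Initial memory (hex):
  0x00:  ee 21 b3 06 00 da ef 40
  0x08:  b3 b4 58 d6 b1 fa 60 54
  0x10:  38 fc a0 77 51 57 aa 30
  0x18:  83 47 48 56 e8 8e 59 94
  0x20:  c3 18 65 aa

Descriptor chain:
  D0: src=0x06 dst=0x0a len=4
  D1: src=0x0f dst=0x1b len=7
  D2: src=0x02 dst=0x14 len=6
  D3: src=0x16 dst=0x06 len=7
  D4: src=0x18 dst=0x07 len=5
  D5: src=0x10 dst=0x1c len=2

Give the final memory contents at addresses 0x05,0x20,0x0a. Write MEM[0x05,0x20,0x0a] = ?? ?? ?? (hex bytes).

MEM[0x05,0x20,0x0a] = da 51 54

[0] 0x06->0x0a len=4 : ef 40 b3 b4
[1] 0x0f->0x1b len=7 : 54 38 fc a0 77 51 57
[2] 0x02->0x14 len=6 : b3 06 00 da ef 40
[3] 0x16->0x06 len=7 : 00 da ef 40 48 54 38
[4] 0x18->0x07 len=5 : ef 40 48 54 38
[5] 0x10->0x1c len=2 : 38 fc
query mem[0x05]=0xda, mem[0x20]=0x51, mem[0x0a]=0x54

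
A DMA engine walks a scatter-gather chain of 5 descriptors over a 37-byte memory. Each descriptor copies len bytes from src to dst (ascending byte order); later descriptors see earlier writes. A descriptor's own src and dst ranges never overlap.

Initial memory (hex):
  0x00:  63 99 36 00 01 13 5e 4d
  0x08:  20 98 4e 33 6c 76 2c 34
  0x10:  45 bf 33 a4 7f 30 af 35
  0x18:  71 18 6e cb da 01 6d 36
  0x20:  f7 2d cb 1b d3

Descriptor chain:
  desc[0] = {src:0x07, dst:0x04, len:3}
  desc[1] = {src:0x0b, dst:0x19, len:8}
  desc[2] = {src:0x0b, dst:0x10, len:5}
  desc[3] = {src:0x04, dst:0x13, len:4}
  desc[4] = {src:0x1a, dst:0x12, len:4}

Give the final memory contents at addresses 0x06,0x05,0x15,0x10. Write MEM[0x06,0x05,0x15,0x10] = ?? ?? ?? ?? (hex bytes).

D0: mem[0x04..0x06] <- [4d 20 98]
D1: mem[0x19..0x20] <- [33 6c 76 2c 34 45 bf 33]
D2: mem[0x10..0x14] <- [33 6c 76 2c 34]
D3: mem[0x13..0x16] <- [4d 20 98 4d]
D4: mem[0x12..0x15] <- [6c 76 2c 34]
query mem[0x06]=0x98, mem[0x05]=0x20, mem[0x15]=0x34, mem[0x10]=0x33

MEM[0x06,0x05,0x15,0x10] = 98 20 34 33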